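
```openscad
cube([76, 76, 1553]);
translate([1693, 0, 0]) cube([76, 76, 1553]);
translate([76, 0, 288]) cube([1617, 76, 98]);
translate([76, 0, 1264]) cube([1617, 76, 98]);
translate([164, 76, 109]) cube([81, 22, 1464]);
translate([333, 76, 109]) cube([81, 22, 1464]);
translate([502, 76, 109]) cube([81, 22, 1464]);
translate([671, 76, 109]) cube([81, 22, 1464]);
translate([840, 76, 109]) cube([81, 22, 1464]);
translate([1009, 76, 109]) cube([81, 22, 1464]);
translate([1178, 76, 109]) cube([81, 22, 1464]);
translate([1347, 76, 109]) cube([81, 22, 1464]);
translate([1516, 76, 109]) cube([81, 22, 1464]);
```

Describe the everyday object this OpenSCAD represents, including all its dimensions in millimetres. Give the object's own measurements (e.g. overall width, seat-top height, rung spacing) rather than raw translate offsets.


A fence section. Two 76×76 mm posts, 1553 mm tall, stand on the floor with a clear span of 1617 mm between their inner faces. Two horizontal rails of 76×98 mm section span the gap between the posts with their undersides at z = 288 mm and z = 1264 mm, flush with the posts' −y face. 9 pickets, each 81 mm wide, 22 mm thick and 1464 mm tall, are fixed to the +y face of the rails with their bottoms at z = 109 mm, spaced across the span with a 88 mm gap after the −x post and between neighbouring pickets, with 96 mm left before the +x post.


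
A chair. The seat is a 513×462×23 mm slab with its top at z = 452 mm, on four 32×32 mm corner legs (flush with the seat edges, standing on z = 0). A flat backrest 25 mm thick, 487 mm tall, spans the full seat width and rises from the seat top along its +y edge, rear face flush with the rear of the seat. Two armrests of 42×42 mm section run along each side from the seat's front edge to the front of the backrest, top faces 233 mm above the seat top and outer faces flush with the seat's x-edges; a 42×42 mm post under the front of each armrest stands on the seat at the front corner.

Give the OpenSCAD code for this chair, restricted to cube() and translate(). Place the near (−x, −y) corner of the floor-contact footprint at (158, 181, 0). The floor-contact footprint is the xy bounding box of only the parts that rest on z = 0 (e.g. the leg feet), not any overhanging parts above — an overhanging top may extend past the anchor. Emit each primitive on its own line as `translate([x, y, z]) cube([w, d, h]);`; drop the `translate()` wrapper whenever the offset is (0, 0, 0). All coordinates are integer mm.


translate([158, 181, 429]) cube([513, 462, 23]);
translate([158, 181, 0]) cube([32, 32, 429]);
translate([639, 181, 0]) cube([32, 32, 429]);
translate([158, 611, 0]) cube([32, 32, 429]);
translate([639, 611, 0]) cube([32, 32, 429]);
translate([158, 618, 452]) cube([513, 25, 487]);
translate([158, 181, 643]) cube([42, 437, 42]);
translate([629, 181, 643]) cube([42, 437, 42]);
translate([158, 181, 452]) cube([42, 42, 191]);
translate([629, 181, 452]) cube([42, 42, 191]);


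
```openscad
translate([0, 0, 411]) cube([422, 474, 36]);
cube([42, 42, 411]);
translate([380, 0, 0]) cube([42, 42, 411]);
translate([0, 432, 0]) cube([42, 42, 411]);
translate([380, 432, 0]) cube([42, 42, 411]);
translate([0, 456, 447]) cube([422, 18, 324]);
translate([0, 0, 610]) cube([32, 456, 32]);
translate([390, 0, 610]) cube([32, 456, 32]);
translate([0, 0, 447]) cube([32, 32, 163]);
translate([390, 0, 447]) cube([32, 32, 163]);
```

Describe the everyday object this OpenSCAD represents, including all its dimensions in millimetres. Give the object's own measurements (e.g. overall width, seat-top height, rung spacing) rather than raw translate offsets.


A chair. The seat is a 422×474×36 mm slab with its top at z = 447 mm, on four 42×42 mm corner legs (flush with the seat edges, standing on z = 0). A flat backrest 18 mm thick, 324 mm tall, spans the full seat width and rises from the seat top along its +y edge, rear face flush with the rear of the seat. Two armrests of 32×32 mm section run along each side from the seat's front edge to the front of the backrest, top faces 195 mm above the seat top and outer faces flush with the seat's x-edges; a 32×32 mm post under the front of each armrest stands on the seat at the front corner.


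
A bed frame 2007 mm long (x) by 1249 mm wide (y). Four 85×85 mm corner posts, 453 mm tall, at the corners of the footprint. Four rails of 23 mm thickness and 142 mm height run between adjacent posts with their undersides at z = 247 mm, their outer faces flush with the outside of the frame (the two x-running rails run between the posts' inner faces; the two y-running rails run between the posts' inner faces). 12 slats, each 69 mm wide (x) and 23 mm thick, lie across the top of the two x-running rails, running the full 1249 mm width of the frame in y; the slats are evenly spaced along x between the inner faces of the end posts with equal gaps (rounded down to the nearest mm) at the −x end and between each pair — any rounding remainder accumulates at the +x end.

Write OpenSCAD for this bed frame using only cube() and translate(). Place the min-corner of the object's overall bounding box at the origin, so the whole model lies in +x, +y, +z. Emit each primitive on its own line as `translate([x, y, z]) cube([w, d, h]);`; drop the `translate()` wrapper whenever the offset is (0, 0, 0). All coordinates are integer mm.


cube([85, 85, 453]);
translate([0, 1164, 0]) cube([85, 85, 453]);
translate([1922, 0, 0]) cube([85, 85, 453]);
translate([1922, 1164, 0]) cube([85, 85, 453]);
translate([85, 0, 247]) cube([1837, 23, 142]);
translate([85, 1226, 247]) cube([1837, 23, 142]);
translate([0, 85, 247]) cube([23, 1079, 142]);
translate([1984, 85, 247]) cube([23, 1079, 142]);
translate([162, 0, 389]) cube([69, 1249, 23]);
translate([308, 0, 389]) cube([69, 1249, 23]);
translate([454, 0, 389]) cube([69, 1249, 23]);
translate([600, 0, 389]) cube([69, 1249, 23]);
translate([746, 0, 389]) cube([69, 1249, 23]);
translate([892, 0, 389]) cube([69, 1249, 23]);
translate([1038, 0, 389]) cube([69, 1249, 23]);
translate([1184, 0, 389]) cube([69, 1249, 23]);
translate([1330, 0, 389]) cube([69, 1249, 23]);
translate([1476, 0, 389]) cube([69, 1249, 23]);
translate([1622, 0, 389]) cube([69, 1249, 23]);
translate([1768, 0, 389]) cube([69, 1249, 23]);


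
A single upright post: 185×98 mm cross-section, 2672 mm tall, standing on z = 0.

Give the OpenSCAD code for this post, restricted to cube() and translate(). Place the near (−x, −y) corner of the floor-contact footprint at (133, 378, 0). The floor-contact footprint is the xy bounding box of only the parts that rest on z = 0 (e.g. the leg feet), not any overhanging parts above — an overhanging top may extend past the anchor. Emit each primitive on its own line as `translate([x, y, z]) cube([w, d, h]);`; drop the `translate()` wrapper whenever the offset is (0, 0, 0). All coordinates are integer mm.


translate([133, 378, 0]) cube([185, 98, 2672]);


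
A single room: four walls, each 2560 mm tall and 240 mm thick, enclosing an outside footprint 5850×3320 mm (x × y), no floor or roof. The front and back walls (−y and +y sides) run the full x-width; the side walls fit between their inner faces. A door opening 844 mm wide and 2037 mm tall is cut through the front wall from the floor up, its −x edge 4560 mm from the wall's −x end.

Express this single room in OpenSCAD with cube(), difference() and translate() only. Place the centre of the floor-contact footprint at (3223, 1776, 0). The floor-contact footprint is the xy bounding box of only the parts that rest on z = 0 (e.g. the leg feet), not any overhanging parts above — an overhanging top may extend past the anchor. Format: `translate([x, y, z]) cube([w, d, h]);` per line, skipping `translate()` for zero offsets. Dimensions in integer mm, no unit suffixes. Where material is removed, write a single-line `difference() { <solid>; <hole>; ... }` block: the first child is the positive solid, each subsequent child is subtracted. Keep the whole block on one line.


difference() { translate([298, 116, 0]) cube([5850, 240, 2560]); translate([4858, 116, 0]) cube([844, 240, 2037]); }
translate([298, 3196, 0]) cube([5850, 240, 2560]);
translate([298, 356, 0]) cube([240, 2840, 2560]);
translate([5908, 356, 0]) cube([240, 2840, 2560]);


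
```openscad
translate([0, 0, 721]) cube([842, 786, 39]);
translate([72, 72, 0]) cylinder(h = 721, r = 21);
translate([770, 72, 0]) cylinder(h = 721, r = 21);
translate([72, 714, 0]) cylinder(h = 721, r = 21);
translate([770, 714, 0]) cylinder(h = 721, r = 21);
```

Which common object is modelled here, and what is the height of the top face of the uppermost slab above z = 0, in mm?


A table. The table height is 760 mm.

A 842×786×39 slab sits at z = 721 on four Ø42 mm round legs — a table. The top surface is at 721 + 39 = 760 mm.


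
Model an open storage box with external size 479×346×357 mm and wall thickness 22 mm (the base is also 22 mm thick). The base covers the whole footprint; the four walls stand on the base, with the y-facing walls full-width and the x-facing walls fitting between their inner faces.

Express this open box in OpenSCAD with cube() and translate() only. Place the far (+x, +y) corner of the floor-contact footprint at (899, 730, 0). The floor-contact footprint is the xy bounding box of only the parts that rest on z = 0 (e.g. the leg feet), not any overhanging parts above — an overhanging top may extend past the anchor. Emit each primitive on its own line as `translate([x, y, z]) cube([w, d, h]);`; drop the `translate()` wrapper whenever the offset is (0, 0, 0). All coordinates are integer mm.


translate([420, 384, 0]) cube([479, 346, 22]);
translate([420, 384, 22]) cube([479, 22, 335]);
translate([420, 708, 22]) cube([479, 22, 335]);
translate([420, 406, 22]) cube([22, 302, 335]);
translate([877, 406, 22]) cube([22, 302, 335]);


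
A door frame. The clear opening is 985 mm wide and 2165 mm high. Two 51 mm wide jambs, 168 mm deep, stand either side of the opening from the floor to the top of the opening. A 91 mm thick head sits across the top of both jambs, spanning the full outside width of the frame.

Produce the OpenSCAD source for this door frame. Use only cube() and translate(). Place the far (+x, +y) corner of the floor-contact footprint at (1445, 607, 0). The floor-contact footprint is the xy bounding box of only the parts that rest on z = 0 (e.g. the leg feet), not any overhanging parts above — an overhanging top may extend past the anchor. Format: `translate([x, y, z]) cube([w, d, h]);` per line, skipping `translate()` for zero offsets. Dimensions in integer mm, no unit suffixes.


translate([358, 439, 0]) cube([51, 168, 2165]);
translate([1394, 439, 0]) cube([51, 168, 2165]);
translate([358, 439, 2165]) cube([1087, 168, 91]);


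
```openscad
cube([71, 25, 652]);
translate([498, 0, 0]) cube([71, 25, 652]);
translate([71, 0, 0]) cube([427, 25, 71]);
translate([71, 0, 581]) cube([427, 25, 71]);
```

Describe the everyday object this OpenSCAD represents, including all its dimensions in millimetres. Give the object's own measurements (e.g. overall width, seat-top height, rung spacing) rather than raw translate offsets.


A rectangular picture frame lying in the x–z plane (depth along y). The opening is 427 mm wide (x) by 510 mm tall (z), surrounded by a border 71 mm wide on all four sides. The frame is 25 mm deep and is made of two full-height vertical stiles with two horizontal rails fitted between them.


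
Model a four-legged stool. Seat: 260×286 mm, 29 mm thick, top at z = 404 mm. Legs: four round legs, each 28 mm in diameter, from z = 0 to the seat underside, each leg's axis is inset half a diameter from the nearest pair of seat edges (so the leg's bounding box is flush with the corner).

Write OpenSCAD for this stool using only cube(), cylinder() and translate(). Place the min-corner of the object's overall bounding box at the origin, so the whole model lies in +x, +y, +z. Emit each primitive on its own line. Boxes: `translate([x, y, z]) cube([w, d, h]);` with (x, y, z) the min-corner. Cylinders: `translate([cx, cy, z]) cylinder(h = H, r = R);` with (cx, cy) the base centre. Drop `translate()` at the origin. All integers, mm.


translate([0, 0, 375]) cube([260, 286, 29]);
translate([14, 14, 0]) cylinder(h = 375, r = 14);
translate([246, 14, 0]) cylinder(h = 375, r = 14);
translate([14, 272, 0]) cylinder(h = 375, r = 14);
translate([246, 272, 0]) cylinder(h = 375, r = 14);


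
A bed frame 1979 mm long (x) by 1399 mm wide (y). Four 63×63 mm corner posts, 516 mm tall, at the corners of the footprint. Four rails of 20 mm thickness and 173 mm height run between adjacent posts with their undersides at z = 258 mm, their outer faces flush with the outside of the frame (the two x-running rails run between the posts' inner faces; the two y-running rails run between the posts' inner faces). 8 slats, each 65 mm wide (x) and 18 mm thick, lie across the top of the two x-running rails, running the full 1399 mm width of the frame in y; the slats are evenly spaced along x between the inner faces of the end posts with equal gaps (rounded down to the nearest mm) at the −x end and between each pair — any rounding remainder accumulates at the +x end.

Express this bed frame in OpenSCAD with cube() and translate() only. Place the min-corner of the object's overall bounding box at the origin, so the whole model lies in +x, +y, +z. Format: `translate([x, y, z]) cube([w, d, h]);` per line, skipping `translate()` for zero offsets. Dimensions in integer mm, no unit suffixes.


// slat z = rail_z + rail_h = 258 + 173 = 431
// slat gap = ⌊(1853 − 8·65) / 9⌋ = 148
cube([63, 63, 516]);
translate([0, 1336, 0]) cube([63, 63, 516]);
translate([1916, 0, 0]) cube([63, 63, 516]);
translate([1916, 1336, 0]) cube([63, 63, 516]);
translate([63, 0, 258]) cube([1853, 20, 173]);
translate([63, 1379, 258]) cube([1853, 20, 173]);
translate([0, 63, 258]) cube([20, 1273, 173]);
translate([1959, 63, 258]) cube([20, 1273, 173]);
translate([211, 0, 431]) cube([65, 1399, 18]);
translate([424, 0, 431]) cube([65, 1399, 18]);
translate([637, 0, 431]) cube([65, 1399, 18]);
translate([850, 0, 431]) cube([65, 1399, 18]);
translate([1063, 0, 431]) cube([65, 1399, 18]);
translate([1276, 0, 431]) cube([65, 1399, 18]);
translate([1489, 0, 431]) cube([65, 1399, 18]);
translate([1702, 0, 431]) cube([65, 1399, 18]);


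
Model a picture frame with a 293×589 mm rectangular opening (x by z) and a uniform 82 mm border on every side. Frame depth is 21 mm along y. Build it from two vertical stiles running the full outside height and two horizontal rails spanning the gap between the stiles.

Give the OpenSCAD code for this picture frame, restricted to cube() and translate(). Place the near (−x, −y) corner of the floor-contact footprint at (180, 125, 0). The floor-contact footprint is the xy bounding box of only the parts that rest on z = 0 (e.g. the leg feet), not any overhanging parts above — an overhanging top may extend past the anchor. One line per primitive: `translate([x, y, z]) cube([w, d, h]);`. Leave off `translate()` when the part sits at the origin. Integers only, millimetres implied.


translate([180, 125, 0]) cube([82, 21, 753]);
translate([555, 125, 0]) cube([82, 21, 753]);
translate([262, 125, 0]) cube([293, 21, 82]);
translate([262, 125, 671]) cube([293, 21, 82]);


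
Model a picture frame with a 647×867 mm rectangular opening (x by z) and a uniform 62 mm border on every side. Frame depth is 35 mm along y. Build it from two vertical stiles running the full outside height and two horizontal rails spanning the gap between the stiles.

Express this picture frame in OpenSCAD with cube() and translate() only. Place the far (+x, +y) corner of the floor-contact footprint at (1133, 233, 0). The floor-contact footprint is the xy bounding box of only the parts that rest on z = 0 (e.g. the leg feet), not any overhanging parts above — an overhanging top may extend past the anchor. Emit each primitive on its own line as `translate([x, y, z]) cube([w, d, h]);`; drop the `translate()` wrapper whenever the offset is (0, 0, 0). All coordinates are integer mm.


translate([362, 198, 0]) cube([62, 35, 991]);
translate([1071, 198, 0]) cube([62, 35, 991]);
translate([424, 198, 0]) cube([647, 35, 62]);
translate([424, 198, 929]) cube([647, 35, 62]);


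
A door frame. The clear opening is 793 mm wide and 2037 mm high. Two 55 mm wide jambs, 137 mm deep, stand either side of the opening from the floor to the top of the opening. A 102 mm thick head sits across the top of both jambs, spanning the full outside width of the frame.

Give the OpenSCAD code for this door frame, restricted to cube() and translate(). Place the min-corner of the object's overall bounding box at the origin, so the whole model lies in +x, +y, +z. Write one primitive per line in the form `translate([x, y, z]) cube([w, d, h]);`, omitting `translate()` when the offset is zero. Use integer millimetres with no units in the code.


cube([55, 137, 2037]);
translate([848, 0, 0]) cube([55, 137, 2037]);
translate([0, 0, 2037]) cube([903, 137, 102]);


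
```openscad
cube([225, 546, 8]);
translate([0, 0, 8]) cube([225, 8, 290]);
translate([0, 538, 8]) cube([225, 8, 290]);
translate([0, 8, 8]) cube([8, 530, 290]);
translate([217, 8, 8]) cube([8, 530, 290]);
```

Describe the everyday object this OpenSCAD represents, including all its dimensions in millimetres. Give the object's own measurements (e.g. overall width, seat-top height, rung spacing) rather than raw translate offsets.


An open-topped rectangular box: outside dimensions 225×546×298 mm, with a uniform wall and base thickness of 8 mm. The base is a full 225×546 slab on the floor; four walls sit on top of the base. The front and back walls (the −y and +y sides) span the full width; the two side walls fit between them.


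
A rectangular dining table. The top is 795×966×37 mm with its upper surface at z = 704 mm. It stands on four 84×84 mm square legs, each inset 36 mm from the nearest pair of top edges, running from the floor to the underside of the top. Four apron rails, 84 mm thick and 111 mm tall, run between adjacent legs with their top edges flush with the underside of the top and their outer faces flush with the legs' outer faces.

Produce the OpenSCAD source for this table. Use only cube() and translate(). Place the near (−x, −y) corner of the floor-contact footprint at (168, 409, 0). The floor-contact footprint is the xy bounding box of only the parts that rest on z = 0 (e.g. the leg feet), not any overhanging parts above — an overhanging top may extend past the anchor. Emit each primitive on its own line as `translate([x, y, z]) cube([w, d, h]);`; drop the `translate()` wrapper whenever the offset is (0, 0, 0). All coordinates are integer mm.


// leg_h = 704 - 37 = 667
// apron z = 667 - 111 = 556
translate([132, 373, 667]) cube([795, 966, 37]);
translate([168, 409, 0]) cube([84, 84, 667]);
translate([807, 409, 0]) cube([84, 84, 667]);
translate([168, 1219, 0]) cube([84, 84, 667]);
translate([807, 1219, 0]) cube([84, 84, 667]);
translate([252, 409, 556]) cube([555, 84, 111]);
translate([252, 1219, 556]) cube([555, 84, 111]);
translate([168, 493, 556]) cube([84, 726, 111]);
translate([807, 493, 556]) cube([84, 726, 111]);


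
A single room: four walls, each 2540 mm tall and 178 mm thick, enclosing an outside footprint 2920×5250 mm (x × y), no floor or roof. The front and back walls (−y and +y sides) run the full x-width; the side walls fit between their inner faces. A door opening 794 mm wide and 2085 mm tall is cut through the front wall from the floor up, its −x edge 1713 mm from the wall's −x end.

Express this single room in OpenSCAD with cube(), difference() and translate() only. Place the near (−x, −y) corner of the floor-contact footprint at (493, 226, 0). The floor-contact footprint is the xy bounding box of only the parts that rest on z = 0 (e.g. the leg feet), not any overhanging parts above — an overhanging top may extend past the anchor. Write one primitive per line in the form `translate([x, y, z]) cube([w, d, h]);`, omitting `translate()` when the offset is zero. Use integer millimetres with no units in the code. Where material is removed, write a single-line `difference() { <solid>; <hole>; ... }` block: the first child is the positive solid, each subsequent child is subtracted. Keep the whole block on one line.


difference() { translate([493, 226, 0]) cube([2920, 178, 2540]); translate([2206, 226, 0]) cube([794, 178, 2085]); }
translate([493, 5298, 0]) cube([2920, 178, 2540]);
translate([493, 404, 0]) cube([178, 4894, 2540]);
translate([3235, 404, 0]) cube([178, 4894, 2540]);


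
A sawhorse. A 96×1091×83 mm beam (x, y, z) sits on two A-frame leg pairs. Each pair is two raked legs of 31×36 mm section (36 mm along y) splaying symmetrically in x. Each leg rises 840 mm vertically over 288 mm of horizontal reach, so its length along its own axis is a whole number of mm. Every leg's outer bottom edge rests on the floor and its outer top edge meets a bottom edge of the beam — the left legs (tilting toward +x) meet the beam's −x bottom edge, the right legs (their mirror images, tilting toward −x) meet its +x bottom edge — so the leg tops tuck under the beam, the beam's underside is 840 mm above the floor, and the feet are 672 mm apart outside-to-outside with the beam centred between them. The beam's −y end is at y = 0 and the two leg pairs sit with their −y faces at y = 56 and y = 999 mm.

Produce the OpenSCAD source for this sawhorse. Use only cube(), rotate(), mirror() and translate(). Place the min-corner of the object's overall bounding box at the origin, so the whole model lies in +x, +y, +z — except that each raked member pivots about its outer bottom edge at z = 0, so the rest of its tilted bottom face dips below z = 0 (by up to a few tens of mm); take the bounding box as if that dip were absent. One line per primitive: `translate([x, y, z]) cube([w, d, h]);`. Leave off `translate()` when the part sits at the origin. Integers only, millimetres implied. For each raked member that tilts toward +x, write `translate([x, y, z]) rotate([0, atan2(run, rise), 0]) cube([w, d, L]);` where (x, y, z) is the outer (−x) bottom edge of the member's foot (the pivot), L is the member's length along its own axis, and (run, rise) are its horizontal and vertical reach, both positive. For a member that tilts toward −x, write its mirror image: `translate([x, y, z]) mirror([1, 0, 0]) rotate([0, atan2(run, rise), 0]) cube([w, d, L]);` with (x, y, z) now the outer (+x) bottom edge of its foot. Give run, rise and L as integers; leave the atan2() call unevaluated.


translate([288, 0, 840]) cube([96, 1091, 83]);
translate([0, 56, 0]) rotate([0, atan2(288, 840), 0]) cube([31, 36, 888]);
translate([672, 56, 0]) mirror([1, 0, 0]) rotate([0, atan2(288, 840), 0]) cube([31, 36, 888]);
translate([0, 999, 0]) rotate([0, atan2(288, 840), 0]) cube([31, 36, 888]);
translate([672, 999, 0]) mirror([1, 0, 0]) rotate([0, atan2(288, 840), 0]) cube([31, 36, 888]);


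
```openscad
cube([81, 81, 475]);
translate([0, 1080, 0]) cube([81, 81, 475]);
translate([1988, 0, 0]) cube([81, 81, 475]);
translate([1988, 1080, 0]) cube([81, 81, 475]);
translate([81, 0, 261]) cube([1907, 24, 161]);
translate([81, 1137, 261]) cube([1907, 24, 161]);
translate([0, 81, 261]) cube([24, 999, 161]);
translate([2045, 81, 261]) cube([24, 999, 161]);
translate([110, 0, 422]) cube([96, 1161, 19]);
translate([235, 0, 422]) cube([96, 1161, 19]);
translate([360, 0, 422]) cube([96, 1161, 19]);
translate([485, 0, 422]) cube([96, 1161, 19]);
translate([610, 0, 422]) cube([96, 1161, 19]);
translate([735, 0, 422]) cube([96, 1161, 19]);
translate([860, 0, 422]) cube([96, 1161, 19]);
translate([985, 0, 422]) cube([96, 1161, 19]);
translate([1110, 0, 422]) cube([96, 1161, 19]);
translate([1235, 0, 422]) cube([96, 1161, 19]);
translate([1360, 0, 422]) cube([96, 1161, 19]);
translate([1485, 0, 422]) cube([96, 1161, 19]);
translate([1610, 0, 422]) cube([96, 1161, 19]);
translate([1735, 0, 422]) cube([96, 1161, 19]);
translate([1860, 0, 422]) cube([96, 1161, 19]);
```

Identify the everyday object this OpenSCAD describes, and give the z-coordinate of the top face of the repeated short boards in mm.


A bed frame. The slat-top height is 441 mm.

Four posts, four rails, and a row of slats — a bed frame. Slats sit on the rails at z = 261 + 161 = 422; with slat thickness 19, the top is 441 mm.


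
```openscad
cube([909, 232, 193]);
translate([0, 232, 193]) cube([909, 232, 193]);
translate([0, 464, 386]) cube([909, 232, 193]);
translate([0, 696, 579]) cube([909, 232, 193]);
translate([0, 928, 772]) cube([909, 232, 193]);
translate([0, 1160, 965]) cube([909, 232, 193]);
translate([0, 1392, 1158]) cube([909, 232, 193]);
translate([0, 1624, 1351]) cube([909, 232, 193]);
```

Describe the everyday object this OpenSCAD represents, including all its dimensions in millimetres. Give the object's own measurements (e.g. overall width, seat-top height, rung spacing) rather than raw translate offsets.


A straight staircase of 8 solid steps. Each step is 909 mm wide (x), 232 mm deep (y, the going) and 193 mm tall (the rise). The first step rests on the floor; each subsequent step sits one going further in +y and one rise higher in +z, directly behind and above the previous step with no overlap.


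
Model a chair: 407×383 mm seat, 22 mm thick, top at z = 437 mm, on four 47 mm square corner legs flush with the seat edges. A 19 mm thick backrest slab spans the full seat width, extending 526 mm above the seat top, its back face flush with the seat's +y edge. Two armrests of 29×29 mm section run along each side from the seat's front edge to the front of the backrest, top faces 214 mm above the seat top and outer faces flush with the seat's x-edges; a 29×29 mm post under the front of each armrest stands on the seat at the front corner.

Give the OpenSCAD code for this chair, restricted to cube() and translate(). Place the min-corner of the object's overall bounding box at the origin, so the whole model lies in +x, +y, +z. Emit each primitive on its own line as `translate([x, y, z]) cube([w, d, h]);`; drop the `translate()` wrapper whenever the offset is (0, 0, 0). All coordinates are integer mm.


translate([0, 0, 415]) cube([407, 383, 22]);
cube([47, 47, 415]);
translate([360, 0, 0]) cube([47, 47, 415]);
translate([0, 336, 0]) cube([47, 47, 415]);
translate([360, 336, 0]) cube([47, 47, 415]);
translate([0, 364, 437]) cube([407, 19, 526]);
translate([0, 0, 622]) cube([29, 364, 29]);
translate([378, 0, 622]) cube([29, 364, 29]);
translate([0, 0, 437]) cube([29, 29, 185]);
translate([378, 0, 437]) cube([29, 29, 185]);


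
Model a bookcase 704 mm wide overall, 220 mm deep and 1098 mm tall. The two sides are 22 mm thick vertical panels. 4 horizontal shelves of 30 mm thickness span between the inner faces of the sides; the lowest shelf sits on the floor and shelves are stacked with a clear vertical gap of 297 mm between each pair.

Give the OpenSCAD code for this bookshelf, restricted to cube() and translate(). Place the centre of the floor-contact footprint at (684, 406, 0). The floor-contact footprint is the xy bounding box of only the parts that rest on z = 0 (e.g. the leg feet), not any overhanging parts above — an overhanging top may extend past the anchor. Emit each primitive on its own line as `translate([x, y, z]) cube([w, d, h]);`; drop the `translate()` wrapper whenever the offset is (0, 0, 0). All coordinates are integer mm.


translate([332, 296, 0]) cube([22, 220, 1098]);
translate([1014, 296, 0]) cube([22, 220, 1098]);
translate([354, 296, 0]) cube([660, 220, 30]);
translate([354, 296, 327]) cube([660, 220, 30]);
translate([354, 296, 654]) cube([660, 220, 30]);
translate([354, 296, 981]) cube([660, 220, 30]);


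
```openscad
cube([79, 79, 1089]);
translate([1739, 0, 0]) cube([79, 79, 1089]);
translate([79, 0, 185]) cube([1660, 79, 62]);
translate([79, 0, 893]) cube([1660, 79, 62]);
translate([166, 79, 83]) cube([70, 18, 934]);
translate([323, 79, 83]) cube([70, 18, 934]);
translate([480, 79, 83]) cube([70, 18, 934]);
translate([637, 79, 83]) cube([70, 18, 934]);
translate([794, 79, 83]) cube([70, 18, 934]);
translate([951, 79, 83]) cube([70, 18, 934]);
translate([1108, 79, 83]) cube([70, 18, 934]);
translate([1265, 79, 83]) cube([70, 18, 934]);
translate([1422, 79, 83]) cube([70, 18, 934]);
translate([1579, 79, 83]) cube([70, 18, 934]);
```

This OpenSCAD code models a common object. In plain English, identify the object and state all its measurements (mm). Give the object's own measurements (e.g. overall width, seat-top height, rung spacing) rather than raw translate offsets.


A fence section. Two 79×79 mm posts, 1089 mm tall, stand on the floor with a clear span of 1660 mm between their inner faces. Two horizontal rails of 79×62 mm section span the gap between the posts with their undersides at z = 185 mm and z = 893 mm, flush with the posts' −y face. 10 pickets, each 70 mm wide, 18 mm thick and 934 mm tall, are fixed to the +y face of the rails with their bottoms at z = 83 mm, spaced across the span with a 87 mm gap after the −x post and between neighbouring pickets, with 90 mm left before the +x post.


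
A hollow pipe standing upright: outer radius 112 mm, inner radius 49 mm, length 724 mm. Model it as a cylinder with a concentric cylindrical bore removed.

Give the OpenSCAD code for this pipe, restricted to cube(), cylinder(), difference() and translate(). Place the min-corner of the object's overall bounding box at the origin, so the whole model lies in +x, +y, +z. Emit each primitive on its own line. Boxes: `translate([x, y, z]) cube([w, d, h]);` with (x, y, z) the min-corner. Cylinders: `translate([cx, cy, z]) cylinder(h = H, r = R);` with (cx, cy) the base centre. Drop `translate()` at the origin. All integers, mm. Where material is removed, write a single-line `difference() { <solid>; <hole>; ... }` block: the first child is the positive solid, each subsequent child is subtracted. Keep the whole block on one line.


difference() { translate([112, 112, 0]) cylinder(h = 724, r = 112); translate([112, 112, 0]) cylinder(h = 724, r = 49); }


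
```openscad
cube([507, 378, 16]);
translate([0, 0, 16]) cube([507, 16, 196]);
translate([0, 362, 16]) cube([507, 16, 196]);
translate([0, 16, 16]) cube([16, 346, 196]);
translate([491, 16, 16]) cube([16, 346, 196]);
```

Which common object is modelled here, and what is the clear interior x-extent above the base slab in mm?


An open box. The internal width is 475 mm.

A 507×378 base slab with four walls standing on it — an open box. The base is 507 mm wide and the walls are 16 mm thick, so the internal width is 507 − 2 × 16 = 475 mm.


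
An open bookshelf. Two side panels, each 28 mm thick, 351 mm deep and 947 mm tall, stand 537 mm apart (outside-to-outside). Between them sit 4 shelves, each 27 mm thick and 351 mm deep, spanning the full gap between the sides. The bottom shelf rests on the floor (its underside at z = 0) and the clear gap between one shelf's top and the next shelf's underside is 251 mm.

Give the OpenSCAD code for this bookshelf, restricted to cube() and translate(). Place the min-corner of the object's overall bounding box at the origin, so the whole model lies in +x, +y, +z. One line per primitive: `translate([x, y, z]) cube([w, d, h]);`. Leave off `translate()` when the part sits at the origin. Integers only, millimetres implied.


cube([28, 351, 947]);
translate([509, 0, 0]) cube([28, 351, 947]);
translate([28, 0, 0]) cube([481, 351, 27]);
translate([28, 0, 278]) cube([481, 351, 27]);
translate([28, 0, 556]) cube([481, 351, 27]);
translate([28, 0, 834]) cube([481, 351, 27]);


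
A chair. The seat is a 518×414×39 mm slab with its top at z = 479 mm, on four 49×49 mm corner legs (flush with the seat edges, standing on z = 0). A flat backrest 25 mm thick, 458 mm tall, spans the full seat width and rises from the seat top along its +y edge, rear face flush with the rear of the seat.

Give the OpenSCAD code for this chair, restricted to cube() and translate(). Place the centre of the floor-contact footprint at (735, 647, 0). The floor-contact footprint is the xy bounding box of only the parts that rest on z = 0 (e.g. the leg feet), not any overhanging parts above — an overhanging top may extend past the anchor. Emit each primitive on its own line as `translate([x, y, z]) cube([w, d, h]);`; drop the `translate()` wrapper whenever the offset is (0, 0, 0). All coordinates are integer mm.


// leg_h = 479 - 39 = 440
translate([476, 440, 440]) cube([518, 414, 39]);
translate([476, 440, 0]) cube([49, 49, 440]);
translate([945, 440, 0]) cube([49, 49, 440]);
translate([476, 805, 0]) cube([49, 49, 440]);
translate([945, 805, 0]) cube([49, 49, 440]);
translate([476, 829, 479]) cube([518, 25, 458]);


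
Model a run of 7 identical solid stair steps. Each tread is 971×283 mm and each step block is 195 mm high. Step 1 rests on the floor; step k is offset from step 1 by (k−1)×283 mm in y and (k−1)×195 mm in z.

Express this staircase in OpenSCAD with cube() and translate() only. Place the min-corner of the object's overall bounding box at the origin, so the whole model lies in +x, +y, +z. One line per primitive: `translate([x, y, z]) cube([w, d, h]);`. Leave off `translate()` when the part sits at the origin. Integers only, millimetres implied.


cube([971, 283, 195]);
translate([0, 283, 195]) cube([971, 283, 195]);
translate([0, 566, 390]) cube([971, 283, 195]);
translate([0, 849, 585]) cube([971, 283, 195]);
translate([0, 1132, 780]) cube([971, 283, 195]);
translate([0, 1415, 975]) cube([971, 283, 195]);
translate([0, 1698, 1170]) cube([971, 283, 195]);


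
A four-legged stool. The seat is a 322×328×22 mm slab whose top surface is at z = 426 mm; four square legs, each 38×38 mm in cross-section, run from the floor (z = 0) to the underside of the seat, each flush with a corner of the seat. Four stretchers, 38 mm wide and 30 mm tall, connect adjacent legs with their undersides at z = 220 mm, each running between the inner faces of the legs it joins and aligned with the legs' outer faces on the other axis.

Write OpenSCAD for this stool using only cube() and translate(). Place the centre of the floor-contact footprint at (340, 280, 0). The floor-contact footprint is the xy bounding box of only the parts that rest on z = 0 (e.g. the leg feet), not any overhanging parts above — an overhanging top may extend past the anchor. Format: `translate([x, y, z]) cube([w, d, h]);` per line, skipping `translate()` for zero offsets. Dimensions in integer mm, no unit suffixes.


translate([179, 116, 404]) cube([322, 328, 22]);
translate([179, 116, 0]) cube([38, 38, 404]);
translate([463, 116, 0]) cube([38, 38, 404]);
translate([179, 406, 0]) cube([38, 38, 404]);
translate([463, 406, 0]) cube([38, 38, 404]);
translate([217, 116, 220]) cube([246, 38, 30]);
translate([217, 406, 220]) cube([246, 38, 30]);
translate([179, 154, 220]) cube([38, 252, 30]);
translate([463, 154, 220]) cube([38, 252, 30]);


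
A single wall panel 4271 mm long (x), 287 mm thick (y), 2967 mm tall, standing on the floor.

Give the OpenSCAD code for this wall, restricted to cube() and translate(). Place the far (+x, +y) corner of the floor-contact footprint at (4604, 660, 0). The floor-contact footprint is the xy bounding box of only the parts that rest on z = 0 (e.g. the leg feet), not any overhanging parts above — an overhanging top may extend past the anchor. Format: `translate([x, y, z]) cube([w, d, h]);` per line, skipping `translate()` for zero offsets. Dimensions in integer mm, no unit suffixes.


translate([333, 373, 0]) cube([4271, 287, 2967]);


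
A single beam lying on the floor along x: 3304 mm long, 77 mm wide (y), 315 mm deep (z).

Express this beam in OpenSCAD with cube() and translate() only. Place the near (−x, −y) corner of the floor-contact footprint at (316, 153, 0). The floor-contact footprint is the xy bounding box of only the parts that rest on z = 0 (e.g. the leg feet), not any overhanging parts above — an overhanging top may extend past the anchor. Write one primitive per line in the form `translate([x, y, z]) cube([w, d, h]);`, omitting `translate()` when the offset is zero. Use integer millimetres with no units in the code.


translate([316, 153, 0]) cube([3304, 77, 315]);


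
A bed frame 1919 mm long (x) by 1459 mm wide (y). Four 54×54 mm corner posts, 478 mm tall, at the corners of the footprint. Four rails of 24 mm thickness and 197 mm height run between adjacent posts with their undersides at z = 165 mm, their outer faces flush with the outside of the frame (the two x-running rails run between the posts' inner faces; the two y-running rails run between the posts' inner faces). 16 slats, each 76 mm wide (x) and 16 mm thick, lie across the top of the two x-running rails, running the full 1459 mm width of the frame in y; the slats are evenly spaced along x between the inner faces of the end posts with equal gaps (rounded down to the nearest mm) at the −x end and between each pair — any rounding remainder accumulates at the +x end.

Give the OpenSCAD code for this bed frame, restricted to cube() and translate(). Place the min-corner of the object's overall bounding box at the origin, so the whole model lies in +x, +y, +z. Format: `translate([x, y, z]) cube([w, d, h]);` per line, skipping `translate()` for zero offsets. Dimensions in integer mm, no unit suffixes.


// slat z = rail_z + rail_h = 165 + 197 = 362
// slat gap = ⌊(1811 − 16·76) / 17⌋ = 35
cube([54, 54, 478]);
translate([0, 1405, 0]) cube([54, 54, 478]);
translate([1865, 0, 0]) cube([54, 54, 478]);
translate([1865, 1405, 0]) cube([54, 54, 478]);
translate([54, 0, 165]) cube([1811, 24, 197]);
translate([54, 1435, 165]) cube([1811, 24, 197]);
translate([0, 54, 165]) cube([24, 1351, 197]);
translate([1895, 54, 165]) cube([24, 1351, 197]);
translate([89, 0, 362]) cube([76, 1459, 16]);
translate([200, 0, 362]) cube([76, 1459, 16]);
translate([311, 0, 362]) cube([76, 1459, 16]);
translate([422, 0, 362]) cube([76, 1459, 16]);
translate([533, 0, 362]) cube([76, 1459, 16]);
translate([644, 0, 362]) cube([76, 1459, 16]);
translate([755, 0, 362]) cube([76, 1459, 16]);
translate([866, 0, 362]) cube([76, 1459, 16]);
translate([977, 0, 362]) cube([76, 1459, 16]);
translate([1088, 0, 362]) cube([76, 1459, 16]);
translate([1199, 0, 362]) cube([76, 1459, 16]);
translate([1310, 0, 362]) cube([76, 1459, 16]);
translate([1421, 0, 362]) cube([76, 1459, 16]);
translate([1532, 0, 362]) cube([76, 1459, 16]);
translate([1643, 0, 362]) cube([76, 1459, 16]);
translate([1754, 0, 362]) cube([76, 1459, 16]);


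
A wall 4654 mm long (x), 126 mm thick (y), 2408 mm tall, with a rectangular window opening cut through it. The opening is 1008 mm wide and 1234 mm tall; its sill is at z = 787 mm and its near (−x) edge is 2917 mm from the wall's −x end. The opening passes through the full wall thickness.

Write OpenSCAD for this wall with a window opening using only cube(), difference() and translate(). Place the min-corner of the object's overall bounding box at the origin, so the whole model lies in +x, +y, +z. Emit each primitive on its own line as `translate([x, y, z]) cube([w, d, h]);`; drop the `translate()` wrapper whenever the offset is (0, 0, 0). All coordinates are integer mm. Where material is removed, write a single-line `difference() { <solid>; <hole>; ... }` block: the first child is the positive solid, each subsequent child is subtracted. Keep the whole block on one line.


difference() { cube([4654, 126, 2408]); translate([2917, 0, 787]) cube([1008, 126, 1234]); }


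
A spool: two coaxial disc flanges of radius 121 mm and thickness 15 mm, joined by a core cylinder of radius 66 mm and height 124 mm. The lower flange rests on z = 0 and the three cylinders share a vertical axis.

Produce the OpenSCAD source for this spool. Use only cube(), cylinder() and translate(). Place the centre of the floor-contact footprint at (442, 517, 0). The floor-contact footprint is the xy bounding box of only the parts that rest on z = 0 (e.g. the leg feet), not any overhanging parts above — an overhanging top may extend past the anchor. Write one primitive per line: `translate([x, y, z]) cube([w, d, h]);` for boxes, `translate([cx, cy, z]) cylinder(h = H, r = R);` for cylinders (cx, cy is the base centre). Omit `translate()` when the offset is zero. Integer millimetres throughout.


translate([442, 517, 0]) cylinder(h = 15, r = 121);
translate([442, 517, 15]) cylinder(h = 124, r = 66);
translate([442, 517, 139]) cylinder(h = 15, r = 121);
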